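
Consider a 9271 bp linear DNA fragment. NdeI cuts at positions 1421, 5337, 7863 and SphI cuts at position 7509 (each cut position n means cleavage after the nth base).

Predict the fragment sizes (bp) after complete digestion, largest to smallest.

3916, 2172, 1421, 1408, 354 bp

Combined cut positions (sorted): 1421, 5337, 7509, 7863.
Linear molecule, 4 cuts → 5 fragments:
  1421 − 0 = 1421 bp
  5337 − 1421 = 3916 bp
  7509 − 5337 = 2172 bp
  7863 − 7509 = 354 bp
  9271 − 7863 = 1408 bp
Sorted largest to smallest: 3916, 2172, 1421, 1408, 354 bp.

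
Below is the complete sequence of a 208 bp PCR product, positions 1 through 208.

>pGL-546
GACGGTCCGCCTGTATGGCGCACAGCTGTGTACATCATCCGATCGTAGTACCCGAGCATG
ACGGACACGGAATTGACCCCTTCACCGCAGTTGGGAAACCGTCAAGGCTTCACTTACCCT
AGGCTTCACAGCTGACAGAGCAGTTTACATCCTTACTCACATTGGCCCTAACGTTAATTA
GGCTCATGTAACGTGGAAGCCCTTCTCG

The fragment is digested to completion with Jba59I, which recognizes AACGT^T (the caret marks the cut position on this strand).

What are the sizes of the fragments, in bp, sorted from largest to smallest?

174, 34 bp

The Jba59I site (AACGTT) starts at position 170.
Jba59I cuts after base 5 of each site (before the last base), so after position 174.
Linear molecule, 1 cut → 2 fragments:
  1–174 → 174 bp
  175–208 → 34 bp
Sorted largest to smallest: 174, 34 bp.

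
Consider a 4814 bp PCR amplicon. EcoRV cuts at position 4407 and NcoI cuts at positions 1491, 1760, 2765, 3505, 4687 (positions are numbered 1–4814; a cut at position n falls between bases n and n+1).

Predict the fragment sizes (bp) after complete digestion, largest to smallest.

1491, 1005, 902, 740, 280, 269, 127 bp

Combined cut positions (sorted): 1491, 1760, 2765, 3505, 4407, 4687.
Linear molecule, 6 cuts → 7 fragments:
  1491 − 0 = 1491 bp
  1760 − 1491 = 269 bp
  2765 − 1760 = 1005 bp
  3505 − 2765 = 740 bp
  4407 − 3505 = 902 bp
  4687 − 4407 = 280 bp
  4814 − 4687 = 127 bp
Sorted largest to smallest: 1491, 1005, 902, 740, 280, 269, 127 bp.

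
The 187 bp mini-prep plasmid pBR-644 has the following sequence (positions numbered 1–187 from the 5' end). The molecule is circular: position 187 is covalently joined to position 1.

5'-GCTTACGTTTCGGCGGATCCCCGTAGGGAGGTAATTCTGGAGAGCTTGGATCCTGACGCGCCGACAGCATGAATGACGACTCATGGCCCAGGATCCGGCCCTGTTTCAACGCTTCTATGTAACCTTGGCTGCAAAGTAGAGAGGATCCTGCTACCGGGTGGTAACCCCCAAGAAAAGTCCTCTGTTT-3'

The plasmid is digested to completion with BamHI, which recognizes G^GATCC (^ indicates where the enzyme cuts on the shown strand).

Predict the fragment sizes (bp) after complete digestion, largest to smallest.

BamHI sites (GGATCC) start at positions 15, 48, 91, 143.
BamHI cuts after the first base of each site, so after positions 15, 48, 91, 143.
Circular molecule, 4 cuts → 4 fragments:
  16–48 → 33 bp
  49–91 → 43 bp
  92–143 → 52 bp
  144–187 then 1–15 → 44 + 15 = 59 bp
Sorted largest to smallest: 59, 52, 43, 33 bp.

59, 52, 43, 33 bp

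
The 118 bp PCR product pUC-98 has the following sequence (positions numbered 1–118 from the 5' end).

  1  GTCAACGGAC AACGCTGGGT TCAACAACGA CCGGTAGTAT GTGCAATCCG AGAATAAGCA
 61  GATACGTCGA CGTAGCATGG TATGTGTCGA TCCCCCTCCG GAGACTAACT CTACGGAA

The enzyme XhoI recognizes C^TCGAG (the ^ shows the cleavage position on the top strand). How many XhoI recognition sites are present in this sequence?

0

No occurrence of CTCGAG is present in the sequence.
XhoI does not cut: 0 sites.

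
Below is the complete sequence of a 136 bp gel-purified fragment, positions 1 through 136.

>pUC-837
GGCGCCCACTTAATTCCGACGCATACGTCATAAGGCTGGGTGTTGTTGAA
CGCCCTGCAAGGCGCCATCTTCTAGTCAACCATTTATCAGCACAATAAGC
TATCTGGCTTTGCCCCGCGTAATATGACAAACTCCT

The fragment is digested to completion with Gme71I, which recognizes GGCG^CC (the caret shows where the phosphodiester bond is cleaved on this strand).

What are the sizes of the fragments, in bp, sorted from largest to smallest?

72, 60, 4 bp

Gme71I sites (GGCGCC) start at positions 1, 61.
Gme71I cuts after base 4 of each site, so after positions 4, 64.
Linear molecule, 2 cuts → 3 fragments:
  1–4 → 4 bp
  5–64 → 60 bp
  65–136 → 72 bp
Sorted largest to smallest: 72, 60, 4 bp.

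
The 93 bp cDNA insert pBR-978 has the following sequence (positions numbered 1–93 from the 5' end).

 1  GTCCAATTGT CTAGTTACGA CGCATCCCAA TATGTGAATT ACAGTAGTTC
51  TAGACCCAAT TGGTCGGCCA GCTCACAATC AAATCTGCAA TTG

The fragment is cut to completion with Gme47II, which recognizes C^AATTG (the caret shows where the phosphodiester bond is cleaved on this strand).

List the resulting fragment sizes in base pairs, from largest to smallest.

53, 31, 5, 4 bp

Gme47II sites (CAATTG) start at positions 4, 57, 88.
Gme47II cuts after the first base of each site, so after positions 4, 57, 88.
Linear molecule, 3 cuts → 4 fragments:
  1–4 → 4 bp
  5–57 → 53 bp
  58–88 → 31 bp
  89–93 → 5 bp
Sorted largest to smallest: 53, 31, 5, 4 bp.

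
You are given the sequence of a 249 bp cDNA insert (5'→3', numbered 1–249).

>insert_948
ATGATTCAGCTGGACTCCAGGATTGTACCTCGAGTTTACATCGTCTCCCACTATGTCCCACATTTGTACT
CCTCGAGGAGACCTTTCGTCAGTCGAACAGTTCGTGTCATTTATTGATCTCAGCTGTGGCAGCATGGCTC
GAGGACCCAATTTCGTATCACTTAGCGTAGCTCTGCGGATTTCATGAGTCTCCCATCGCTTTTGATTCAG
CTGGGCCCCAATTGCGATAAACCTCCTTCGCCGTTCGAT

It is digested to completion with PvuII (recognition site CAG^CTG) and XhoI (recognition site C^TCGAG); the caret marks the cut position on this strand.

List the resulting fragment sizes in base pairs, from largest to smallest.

PvuII sites (CAGCTG) start at positions 7, 121, 208.
PvuII cuts after base 3 of each site, so after positions 9, 123, 210.
XhoI sites (CTCGAG) start at positions 29, 72, 138.
XhoI cuts after the first base of each site, so after positions 29, 72, 138.
Combined cut positions: 9, 29, 72, 123, 138, 210.
Linear molecule, 6 cuts → 7 fragments:
  1–9 → 9 bp
  10–29 → 20 bp
  30–72 → 43 bp
  73–123 → 51 bp
  124–138 → 15 bp
  139–210 → 72 bp
  211–249 → 39 bp
Sorted largest to smallest: 72, 51, 43, 39, 20, 15, 9 bp.

72, 51, 43, 39, 20, 15, 9 bp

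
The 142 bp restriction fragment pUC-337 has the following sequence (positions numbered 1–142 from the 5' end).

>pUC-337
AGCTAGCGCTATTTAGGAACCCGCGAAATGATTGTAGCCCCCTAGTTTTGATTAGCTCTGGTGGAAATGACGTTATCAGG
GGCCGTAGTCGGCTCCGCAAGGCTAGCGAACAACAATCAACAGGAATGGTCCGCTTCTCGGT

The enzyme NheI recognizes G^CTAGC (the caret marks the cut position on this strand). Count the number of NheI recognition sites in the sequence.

GCTAGC occurs starting at positions 2, 102.
NheI cuts at 2 sites.

2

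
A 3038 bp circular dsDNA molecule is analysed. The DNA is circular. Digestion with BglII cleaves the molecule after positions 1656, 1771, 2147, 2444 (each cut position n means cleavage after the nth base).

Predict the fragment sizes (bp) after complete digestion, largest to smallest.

2250, 376, 297, 115 bp

Circular molecule, 4 cuts → 4 fragments:
  1771 − 1656 = 115 bp
  2147 − 1771 = 376 bp
  2444 − 2147 = 297 bp
  wrap: 3038 − 2444 + 1656 = 2250 bp
Sorted largest to smallest: 2250, 376, 297, 115 bp.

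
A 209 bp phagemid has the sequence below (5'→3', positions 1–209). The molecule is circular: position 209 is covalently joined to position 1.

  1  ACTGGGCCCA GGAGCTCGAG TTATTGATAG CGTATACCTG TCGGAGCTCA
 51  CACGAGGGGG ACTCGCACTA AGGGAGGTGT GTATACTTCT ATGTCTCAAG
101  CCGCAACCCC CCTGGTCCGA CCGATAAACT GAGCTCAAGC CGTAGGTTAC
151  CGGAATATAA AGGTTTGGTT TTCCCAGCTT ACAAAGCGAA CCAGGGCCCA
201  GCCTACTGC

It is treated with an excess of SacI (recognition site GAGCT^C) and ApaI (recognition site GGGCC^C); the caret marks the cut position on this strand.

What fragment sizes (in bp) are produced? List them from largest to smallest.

87, 63, 32, 19, 8 bp

SacI sites (GAGCTC) start at positions 12, 44, 131.
SacI cuts after base 5 of each site (before the last base), so after positions 16, 48, 135.
ApaI sites (GGGCCC) start at positions 4, 194.
ApaI cuts after base 5 of each site (before the last base), so after positions 8, 198.
Combined cut positions: 8, 16, 48, 135, 198.
Circular molecule, 5 cuts → 5 fragments:
  9–16 → 8 bp
  17–48 → 32 bp
  49–135 → 87 bp
  136–198 → 63 bp
  199–209 then 1–8 → 11 + 8 = 19 bp
Sorted largest to smallest: 87, 63, 32, 19, 8 bp.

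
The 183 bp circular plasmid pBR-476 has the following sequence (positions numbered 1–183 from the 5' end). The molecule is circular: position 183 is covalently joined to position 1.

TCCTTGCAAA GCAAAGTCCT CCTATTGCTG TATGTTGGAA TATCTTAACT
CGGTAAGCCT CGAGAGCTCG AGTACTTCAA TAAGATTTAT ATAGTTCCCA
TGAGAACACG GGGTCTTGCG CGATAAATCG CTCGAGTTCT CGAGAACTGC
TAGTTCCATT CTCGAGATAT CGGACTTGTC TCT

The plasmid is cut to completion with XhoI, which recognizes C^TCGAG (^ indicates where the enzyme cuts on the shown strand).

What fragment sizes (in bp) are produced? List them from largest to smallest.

81, 64, 22, 8, 8 bp

XhoI sites (CTCGAG) start at positions 59, 67, 131, 139, 161.
XhoI cuts after the first base of each site, so after positions 59, 67, 131, 139, 161.
Circular molecule, 5 cuts → 5 fragments:
  60–67 → 8 bp
  68–131 → 64 bp
  132–139 → 8 bp
  140–161 → 22 bp
  162–183 then 1–59 → 22 + 59 = 81 bp
Sorted largest to smallest: 81, 64, 22, 8, 8 bp.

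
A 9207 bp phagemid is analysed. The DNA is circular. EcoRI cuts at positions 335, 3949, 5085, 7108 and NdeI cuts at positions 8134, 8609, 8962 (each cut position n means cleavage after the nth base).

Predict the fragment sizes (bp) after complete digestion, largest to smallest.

3614, 2023, 1136, 1026, 580, 475, 353 bp

Combined cut positions (sorted): 335, 3949, 5085, 7108, 8134, 8609, 8962.
Circular molecule, 7 cuts → 7 fragments:
  3949 − 335 = 3614 bp
  5085 − 3949 = 1136 bp
  7108 − 5085 = 2023 bp
  8134 − 7108 = 1026 bp
  8609 − 8134 = 475 bp
  8962 − 8609 = 353 bp
  wrap: 9207 − 8962 + 335 = 580 bp
Sorted largest to smallest: 3614, 2023, 1136, 1026, 580, 475, 353 bp.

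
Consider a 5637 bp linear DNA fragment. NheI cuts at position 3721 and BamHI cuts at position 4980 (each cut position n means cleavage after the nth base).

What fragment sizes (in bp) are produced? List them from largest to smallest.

Combined cut positions (sorted): 3721, 4980.
Linear molecule, 2 cuts → 3 fragments:
  3721 − 0 = 3721 bp
  4980 − 3721 = 1259 bp
  5637 − 4980 = 657 bp
Sorted largest to smallest: 3721, 1259, 657 bp.

3721, 1259, 657 bp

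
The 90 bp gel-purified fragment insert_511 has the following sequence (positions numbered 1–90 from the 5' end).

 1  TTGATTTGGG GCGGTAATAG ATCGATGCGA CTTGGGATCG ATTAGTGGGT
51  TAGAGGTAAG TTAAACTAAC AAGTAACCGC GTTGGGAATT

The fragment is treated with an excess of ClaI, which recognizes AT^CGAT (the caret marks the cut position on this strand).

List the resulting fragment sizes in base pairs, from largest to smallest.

52, 22, 16 bp

ClaI sites (ATCGAT) start at positions 21, 37.
ClaI cuts after base 2 of each site, so after positions 22, 38.
Linear molecule, 2 cuts → 3 fragments:
  1–22 → 22 bp
  23–38 → 16 bp
  39–90 → 52 bp
Sorted largest to smallest: 52, 22, 16 bp.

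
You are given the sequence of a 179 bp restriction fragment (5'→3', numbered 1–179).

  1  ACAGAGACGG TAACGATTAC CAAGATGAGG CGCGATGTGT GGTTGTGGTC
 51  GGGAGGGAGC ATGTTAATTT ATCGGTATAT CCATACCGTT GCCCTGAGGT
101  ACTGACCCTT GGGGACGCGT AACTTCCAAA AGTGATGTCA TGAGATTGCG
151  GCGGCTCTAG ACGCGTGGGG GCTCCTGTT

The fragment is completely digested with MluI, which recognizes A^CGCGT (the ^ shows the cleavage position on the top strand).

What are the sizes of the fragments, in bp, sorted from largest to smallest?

115, 46, 18 bp

MluI sites (ACGCGT) start at positions 115, 161.
MluI cuts after the first base of each site, so after positions 115, 161.
Linear molecule, 2 cuts → 3 fragments:
  1–115 → 115 bp
  116–161 → 46 bp
  162–179 → 18 bp
Sorted largest to smallest: 115, 46, 18 bp.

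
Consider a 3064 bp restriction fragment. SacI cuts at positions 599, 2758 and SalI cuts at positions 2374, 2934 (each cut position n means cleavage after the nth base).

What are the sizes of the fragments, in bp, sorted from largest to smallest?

Combined cut positions (sorted): 599, 2374, 2758, 2934.
Linear molecule, 4 cuts → 5 fragments:
  599 − 0 = 599 bp
  2374 − 599 = 1775 bp
  2758 − 2374 = 384 bp
  2934 − 2758 = 176 bp
  3064 − 2934 = 130 bp
Sorted largest to smallest: 1775, 599, 384, 176, 130 bp.

1775, 599, 384, 176, 130 bp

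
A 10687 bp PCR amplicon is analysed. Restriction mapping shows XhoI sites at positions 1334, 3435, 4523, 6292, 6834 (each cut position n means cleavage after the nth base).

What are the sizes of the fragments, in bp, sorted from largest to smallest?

3853, 2101, 1769, 1334, 1088, 542 bp

Linear molecule, 5 cuts → 6 fragments:
  1334 − 0 = 1334 bp
  3435 − 1334 = 2101 bp
  4523 − 3435 = 1088 bp
  6292 − 4523 = 1769 bp
  6834 − 6292 = 542 bp
  10687 − 6834 = 3853 bp
Sorted largest to smallest: 3853, 2101, 1769, 1334, 1088, 542 bp.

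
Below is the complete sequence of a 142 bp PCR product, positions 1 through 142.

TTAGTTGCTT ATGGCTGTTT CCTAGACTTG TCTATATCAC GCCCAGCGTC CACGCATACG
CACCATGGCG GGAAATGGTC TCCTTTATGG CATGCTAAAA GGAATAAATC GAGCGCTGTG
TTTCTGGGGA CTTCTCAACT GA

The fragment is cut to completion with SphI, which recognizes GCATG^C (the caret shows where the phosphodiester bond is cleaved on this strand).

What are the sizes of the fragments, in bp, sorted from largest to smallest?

94, 48 bp

The SphI site (GCATGC) starts at position 90.
SphI cuts after base 5 of each site (before the last base), so after position 94.
Linear molecule, 1 cut → 2 fragments:
  1–94 → 94 bp
  95–142 → 48 bp
Sorted largest to smallest: 94, 48 bp.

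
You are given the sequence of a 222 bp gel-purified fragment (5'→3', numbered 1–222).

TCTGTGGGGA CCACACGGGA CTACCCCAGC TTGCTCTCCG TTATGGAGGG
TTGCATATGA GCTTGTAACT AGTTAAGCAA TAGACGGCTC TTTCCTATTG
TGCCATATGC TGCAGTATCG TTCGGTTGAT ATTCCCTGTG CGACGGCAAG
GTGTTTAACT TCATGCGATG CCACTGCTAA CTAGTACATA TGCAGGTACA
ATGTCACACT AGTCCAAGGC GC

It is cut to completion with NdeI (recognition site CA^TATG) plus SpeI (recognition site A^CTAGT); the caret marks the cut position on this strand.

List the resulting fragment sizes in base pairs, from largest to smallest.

NdeI sites (CATATG) start at positions 54, 104, 187.
NdeI cuts after base 2 of each site, so after positions 55, 105, 188.
SpeI sites (ACTAGT) start at positions 68, 180, 208.
SpeI cuts after the first base of each site, so after positions 68, 180, 208.
Combined cut positions: 55, 68, 105, 180, 188, 208.
Linear molecule, 6 cuts → 7 fragments:
  1–55 → 55 bp
  56–68 → 13 bp
  69–105 → 37 bp
  106–180 → 75 bp
  181–188 → 8 bp
  189–208 → 20 bp
  209–222 → 14 bp
Sorted largest to smallest: 75, 55, 37, 20, 14, 13, 8 bp.

75, 55, 37, 20, 14, 13, 8 bp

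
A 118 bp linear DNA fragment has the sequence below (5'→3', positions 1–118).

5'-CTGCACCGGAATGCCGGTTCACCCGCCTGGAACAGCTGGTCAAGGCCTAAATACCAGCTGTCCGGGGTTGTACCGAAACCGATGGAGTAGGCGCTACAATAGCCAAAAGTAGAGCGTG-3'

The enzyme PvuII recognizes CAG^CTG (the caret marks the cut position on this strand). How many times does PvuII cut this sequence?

2

CAGCTG occurs starting at positions 33, 55.
PvuII cuts at 2 sites.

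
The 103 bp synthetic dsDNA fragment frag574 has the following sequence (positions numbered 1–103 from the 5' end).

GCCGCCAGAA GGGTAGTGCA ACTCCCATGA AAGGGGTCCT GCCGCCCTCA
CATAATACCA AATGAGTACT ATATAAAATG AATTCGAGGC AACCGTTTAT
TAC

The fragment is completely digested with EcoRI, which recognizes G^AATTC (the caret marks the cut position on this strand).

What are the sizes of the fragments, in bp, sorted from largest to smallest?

80, 23 bp

The EcoRI site (GAATTC) starts at position 80.
EcoRI cuts after the first base of each site, so after position 80.
Linear molecule, 1 cut → 2 fragments:
  1–80 → 80 bp
  81–103 → 23 bp
Sorted largest to smallest: 80, 23 bp.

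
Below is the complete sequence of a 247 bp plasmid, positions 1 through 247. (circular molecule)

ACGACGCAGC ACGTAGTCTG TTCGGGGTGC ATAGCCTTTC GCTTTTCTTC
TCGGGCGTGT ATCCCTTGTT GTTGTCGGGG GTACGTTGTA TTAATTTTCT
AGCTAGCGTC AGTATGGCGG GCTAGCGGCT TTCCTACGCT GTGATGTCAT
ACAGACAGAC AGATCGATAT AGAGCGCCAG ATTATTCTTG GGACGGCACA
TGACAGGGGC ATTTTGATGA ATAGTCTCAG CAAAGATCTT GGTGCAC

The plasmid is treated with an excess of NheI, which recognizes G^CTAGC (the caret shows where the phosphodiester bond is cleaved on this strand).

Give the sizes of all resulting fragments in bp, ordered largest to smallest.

228, 19 bp

NheI sites (GCTAGC) start at positions 102, 121.
NheI cuts after the first base of each site, so after positions 102, 121.
Circular molecule, 2 cuts → 2 fragments:
  103–121 → 19 bp
  122–247 then 1–102 → 126 + 102 = 228 bp
Sorted largest to smallest: 228, 19 bp.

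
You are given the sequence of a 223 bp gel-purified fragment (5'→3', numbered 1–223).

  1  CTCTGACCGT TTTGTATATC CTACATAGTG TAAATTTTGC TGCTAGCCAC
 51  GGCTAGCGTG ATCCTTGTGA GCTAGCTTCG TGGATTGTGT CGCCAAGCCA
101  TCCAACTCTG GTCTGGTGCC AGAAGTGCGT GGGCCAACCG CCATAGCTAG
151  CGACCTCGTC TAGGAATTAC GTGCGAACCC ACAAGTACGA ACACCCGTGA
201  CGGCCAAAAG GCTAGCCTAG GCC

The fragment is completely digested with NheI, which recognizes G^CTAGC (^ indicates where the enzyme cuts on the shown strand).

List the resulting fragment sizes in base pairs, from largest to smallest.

75, 65, 42, 19, 12, 10 bp

NheI sites (GCTAGC) start at positions 42, 52, 71, 146, 211.
NheI cuts after the first base of each site, so after positions 42, 52, 71, 146, 211.
Linear molecule, 5 cuts → 6 fragments:
  1–42 → 42 bp
  43–52 → 10 bp
  53–71 → 19 bp
  72–146 → 75 bp
  147–211 → 65 bp
  212–223 → 12 bp
Sorted largest to smallest: 75, 65, 42, 19, 12, 10 bp.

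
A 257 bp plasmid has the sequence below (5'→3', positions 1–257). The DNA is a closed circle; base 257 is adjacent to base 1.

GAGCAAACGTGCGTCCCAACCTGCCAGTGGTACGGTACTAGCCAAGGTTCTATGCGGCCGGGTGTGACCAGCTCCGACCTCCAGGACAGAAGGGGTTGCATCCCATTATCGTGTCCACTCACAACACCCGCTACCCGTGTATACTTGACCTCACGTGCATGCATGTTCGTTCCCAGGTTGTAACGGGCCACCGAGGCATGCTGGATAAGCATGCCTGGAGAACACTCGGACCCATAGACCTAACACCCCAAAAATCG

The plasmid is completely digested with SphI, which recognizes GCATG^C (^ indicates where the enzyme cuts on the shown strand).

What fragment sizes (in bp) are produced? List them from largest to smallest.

SphI sites (GCATGC) start at positions 157, 196, 209.
SphI cuts after base 5 of each site (before the last base), so after positions 161, 200, 213.
Circular molecule, 3 cuts → 3 fragments:
  162–200 → 39 bp
  201–213 → 13 bp
  214–257 then 1–161 → 44 + 161 = 205 bp
Sorted largest to smallest: 205, 39, 13 bp.

205, 39, 13 bp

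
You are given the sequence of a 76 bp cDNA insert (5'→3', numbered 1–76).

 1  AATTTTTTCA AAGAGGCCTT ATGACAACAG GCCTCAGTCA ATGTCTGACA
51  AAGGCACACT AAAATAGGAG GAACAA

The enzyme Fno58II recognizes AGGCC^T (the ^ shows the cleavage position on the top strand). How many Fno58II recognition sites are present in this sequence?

2

AGGCCT occurs starting at positions 14, 29.
Fno58II cuts at 2 sites.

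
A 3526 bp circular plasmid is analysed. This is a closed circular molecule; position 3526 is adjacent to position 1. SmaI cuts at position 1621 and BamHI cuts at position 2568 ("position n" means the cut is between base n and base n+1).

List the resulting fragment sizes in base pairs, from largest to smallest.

2579, 947 bp

Combined cut positions (sorted): 1621, 2568.
Circular molecule, 2 cuts → 2 fragments:
  2568 − 1621 = 947 bp
  wrap: 3526 − 2568 + 1621 = 2579 bp
Sorted largest to smallest: 2579, 947 bp.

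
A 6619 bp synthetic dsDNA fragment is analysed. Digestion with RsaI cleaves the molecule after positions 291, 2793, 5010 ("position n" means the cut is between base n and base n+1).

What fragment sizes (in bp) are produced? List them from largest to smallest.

2502, 2217, 1609, 291 bp

Linear molecule, 3 cuts → 4 fragments:
  291 − 0 = 291 bp
  2793 − 291 = 2502 bp
  5010 − 2793 = 2217 bp
  6619 − 5010 = 1609 bp
Sorted largest to smallest: 2502, 2217, 1609, 291 bp.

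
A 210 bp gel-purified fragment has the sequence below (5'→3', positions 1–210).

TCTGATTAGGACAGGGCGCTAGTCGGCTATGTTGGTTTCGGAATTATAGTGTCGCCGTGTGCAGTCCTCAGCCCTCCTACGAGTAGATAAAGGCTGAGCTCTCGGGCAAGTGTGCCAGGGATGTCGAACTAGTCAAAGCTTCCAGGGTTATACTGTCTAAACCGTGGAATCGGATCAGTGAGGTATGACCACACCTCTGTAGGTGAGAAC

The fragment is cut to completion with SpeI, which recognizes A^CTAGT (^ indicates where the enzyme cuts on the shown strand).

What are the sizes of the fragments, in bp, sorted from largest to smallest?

The SpeI site (ACTAGT) starts at position 128.
SpeI cuts after the first base of each site, so after position 128.
Linear molecule, 1 cut → 2 fragments:
  1–128 → 128 bp
  129–210 → 82 bp
Sorted largest to smallest: 128, 82 bp.

128, 82 bp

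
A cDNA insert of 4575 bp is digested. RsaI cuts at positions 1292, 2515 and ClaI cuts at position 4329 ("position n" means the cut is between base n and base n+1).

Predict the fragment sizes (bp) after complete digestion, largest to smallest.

1814, 1292, 1223, 246 bp

Combined cut positions (sorted): 1292, 2515, 4329.
Linear molecule, 3 cuts → 4 fragments:
  1292 − 0 = 1292 bp
  2515 − 1292 = 1223 bp
  4329 − 2515 = 1814 bp
  4575 − 4329 = 246 bp
Sorted largest to smallest: 1814, 1292, 1223, 246 bp.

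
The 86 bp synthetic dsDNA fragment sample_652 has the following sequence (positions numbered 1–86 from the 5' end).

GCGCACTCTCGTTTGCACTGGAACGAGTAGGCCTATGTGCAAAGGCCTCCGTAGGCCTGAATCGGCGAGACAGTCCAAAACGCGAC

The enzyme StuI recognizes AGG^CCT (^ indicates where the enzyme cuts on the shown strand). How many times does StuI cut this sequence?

AGGCCT occurs starting at positions 29, 43, 53.
StuI cuts at 3 sites.

3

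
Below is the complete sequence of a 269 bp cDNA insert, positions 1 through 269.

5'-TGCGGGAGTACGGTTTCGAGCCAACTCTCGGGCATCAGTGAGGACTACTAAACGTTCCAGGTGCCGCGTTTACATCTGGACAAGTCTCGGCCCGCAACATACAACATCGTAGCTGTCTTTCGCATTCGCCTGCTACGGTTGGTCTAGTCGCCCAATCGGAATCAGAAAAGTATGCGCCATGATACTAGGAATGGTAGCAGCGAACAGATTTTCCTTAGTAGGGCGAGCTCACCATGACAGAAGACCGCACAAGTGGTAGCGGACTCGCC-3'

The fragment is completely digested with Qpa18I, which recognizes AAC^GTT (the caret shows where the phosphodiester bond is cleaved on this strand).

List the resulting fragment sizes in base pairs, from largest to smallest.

216, 53 bp

The Qpa18I site (AACGTT) starts at position 51.
Qpa18I cuts after base 3 of each site, so after position 53.
Linear molecule, 1 cut → 2 fragments:
  1–53 → 53 bp
  54–269 → 216 bp
Sorted largest to smallest: 216, 53 bp.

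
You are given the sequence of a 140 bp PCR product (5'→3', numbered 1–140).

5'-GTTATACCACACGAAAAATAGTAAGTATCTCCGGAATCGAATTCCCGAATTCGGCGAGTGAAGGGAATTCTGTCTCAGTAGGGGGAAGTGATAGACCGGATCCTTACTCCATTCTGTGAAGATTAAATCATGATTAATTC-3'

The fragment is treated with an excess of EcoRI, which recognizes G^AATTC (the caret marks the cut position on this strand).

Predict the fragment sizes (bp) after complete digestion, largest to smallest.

EcoRI sites (GAATTC) start at positions 39, 47, 65.
EcoRI cuts after the first base of each site, so after positions 39, 47, 65.
Linear molecule, 3 cuts → 4 fragments:
  1–39 → 39 bp
  40–47 → 8 bp
  48–65 → 18 bp
  66–140 → 75 bp
Sorted largest to smallest: 75, 39, 18, 8 bp.

75, 39, 18, 8 bp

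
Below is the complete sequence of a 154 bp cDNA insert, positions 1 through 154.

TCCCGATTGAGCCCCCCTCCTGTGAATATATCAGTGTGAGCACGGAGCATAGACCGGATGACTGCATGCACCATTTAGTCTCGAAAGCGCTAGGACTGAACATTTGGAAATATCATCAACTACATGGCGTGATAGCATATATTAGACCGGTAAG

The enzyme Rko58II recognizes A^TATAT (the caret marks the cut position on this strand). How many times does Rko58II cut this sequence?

2

ATATAT occurs starting at positions 26, 137.
Rko58II cuts at 2 sites.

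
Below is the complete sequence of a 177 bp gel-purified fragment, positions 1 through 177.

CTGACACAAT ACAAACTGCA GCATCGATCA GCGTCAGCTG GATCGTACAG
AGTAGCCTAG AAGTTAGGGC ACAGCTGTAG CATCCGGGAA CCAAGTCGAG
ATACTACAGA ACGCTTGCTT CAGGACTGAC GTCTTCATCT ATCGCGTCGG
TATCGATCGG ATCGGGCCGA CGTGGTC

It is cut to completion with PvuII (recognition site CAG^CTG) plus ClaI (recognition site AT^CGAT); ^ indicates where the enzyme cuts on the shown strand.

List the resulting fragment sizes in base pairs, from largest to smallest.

PvuII sites (CAGCTG) start at positions 35, 72.
PvuII cuts after base 3 of each site, so after positions 37, 74.
ClaI sites (ATCGAT) start at positions 23, 152.
ClaI cuts after base 2 of each site, so after positions 24, 153.
Combined cut positions: 24, 37, 74, 153.
Linear molecule, 4 cuts → 5 fragments:
  1–24 → 24 bp
  25–37 → 13 bp
  38–74 → 37 bp
  75–153 → 79 bp
  154–177 → 24 bp
Sorted largest to smallest: 79, 37, 24, 24, 13 bp.

79, 37, 24, 24, 13 bp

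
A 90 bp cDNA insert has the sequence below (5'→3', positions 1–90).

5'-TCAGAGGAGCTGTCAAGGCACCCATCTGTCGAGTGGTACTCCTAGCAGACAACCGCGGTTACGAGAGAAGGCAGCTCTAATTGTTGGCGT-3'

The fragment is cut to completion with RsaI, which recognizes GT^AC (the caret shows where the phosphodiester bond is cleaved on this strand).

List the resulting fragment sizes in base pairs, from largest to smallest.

The RsaI site (GTAC) starts at position 36.
RsaI cuts after base 2 of each site, so after position 37.
Linear molecule, 1 cut → 2 fragments:
  1–37 → 37 bp
  38–90 → 53 bp
Sorted largest to smallest: 53, 37 bp.

53, 37 bp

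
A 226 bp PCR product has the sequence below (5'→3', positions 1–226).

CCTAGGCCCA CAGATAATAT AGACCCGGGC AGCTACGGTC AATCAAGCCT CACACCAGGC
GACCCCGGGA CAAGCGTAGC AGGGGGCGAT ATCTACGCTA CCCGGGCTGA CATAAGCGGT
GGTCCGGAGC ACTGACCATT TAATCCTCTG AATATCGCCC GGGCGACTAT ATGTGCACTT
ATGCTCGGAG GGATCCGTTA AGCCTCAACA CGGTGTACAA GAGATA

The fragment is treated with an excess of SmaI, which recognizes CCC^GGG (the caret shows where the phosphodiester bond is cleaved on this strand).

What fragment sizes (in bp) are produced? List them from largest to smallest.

66, 57, 40, 37, 26 bp

SmaI sites (CCCGGG) start at positions 24, 64, 101, 158.
SmaI cuts after base 3 of each site, so after positions 26, 66, 103, 160.
Linear molecule, 4 cuts → 5 fragments:
  1–26 → 26 bp
  27–66 → 40 bp
  67–103 → 37 bp
  104–160 → 57 bp
  161–226 → 66 bp
Sorted largest to smallest: 66, 57, 40, 37, 26 bp.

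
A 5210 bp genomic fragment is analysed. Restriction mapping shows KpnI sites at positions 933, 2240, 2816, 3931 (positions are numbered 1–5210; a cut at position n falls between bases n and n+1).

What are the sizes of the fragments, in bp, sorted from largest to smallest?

1307, 1279, 1115, 933, 576 bp

Linear molecule, 4 cuts → 5 fragments:
  933 − 0 = 933 bp
  2240 − 933 = 1307 bp
  2816 − 2240 = 576 bp
  3931 − 2816 = 1115 bp
  5210 − 3931 = 1279 bp
Sorted largest to smallest: 1307, 1279, 1115, 933, 576 bp.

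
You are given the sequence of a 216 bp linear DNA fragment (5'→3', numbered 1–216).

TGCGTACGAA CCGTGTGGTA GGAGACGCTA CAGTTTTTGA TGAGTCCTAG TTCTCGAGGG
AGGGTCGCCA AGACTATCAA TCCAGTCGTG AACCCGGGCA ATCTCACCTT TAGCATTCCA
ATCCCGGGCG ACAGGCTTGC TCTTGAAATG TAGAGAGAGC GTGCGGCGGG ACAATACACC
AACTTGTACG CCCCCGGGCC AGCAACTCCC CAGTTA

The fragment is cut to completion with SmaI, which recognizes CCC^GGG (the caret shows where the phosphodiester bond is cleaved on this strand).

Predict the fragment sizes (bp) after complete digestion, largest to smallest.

95, 70, 30, 21 bp

SmaI sites (CCCGGG) start at positions 93, 123, 193.
SmaI cuts after base 3 of each site, so after positions 95, 125, 195.
Linear molecule, 3 cuts → 4 fragments:
  1–95 → 95 bp
  96–125 → 30 bp
  126–195 → 70 bp
  196–216 → 21 bp
Sorted largest to smallest: 95, 70, 30, 21 bp.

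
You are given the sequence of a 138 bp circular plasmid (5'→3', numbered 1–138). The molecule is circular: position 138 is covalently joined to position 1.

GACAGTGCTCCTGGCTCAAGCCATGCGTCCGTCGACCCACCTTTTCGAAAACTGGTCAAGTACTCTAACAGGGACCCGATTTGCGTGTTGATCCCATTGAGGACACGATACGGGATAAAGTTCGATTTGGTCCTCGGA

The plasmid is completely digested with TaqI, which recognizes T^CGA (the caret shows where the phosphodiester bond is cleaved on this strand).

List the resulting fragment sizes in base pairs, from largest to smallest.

TaqI sites (TCGA) start at positions 32, 45, 122.
TaqI cuts after the first base of each site, so after positions 32, 45, 122.
Circular molecule, 3 cuts → 3 fragments:
  33–45 → 13 bp
  46–122 → 77 bp
  123–138 then 1–32 → 16 + 32 = 48 bp
Sorted largest to smallest: 77, 48, 13 bp.

77, 48, 13 bp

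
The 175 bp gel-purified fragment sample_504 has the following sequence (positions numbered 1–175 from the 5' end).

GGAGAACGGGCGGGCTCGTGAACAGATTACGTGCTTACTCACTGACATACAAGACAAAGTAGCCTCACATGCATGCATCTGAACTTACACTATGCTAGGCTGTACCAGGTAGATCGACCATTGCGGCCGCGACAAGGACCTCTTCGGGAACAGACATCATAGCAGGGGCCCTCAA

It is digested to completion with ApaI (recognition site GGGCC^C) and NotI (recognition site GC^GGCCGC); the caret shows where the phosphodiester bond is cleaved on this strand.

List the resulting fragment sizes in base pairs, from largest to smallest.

The ApaI site (GGGCCC) starts at position 166.
ApaI cuts after base 5 of each site (before the last base), so after position 170.
The NotI site (GCGGCCGC) starts at position 123.
NotI cuts after base 2 of each site, so after position 124.
Combined cut positions: 124, 170.
Linear molecule, 2 cuts → 3 fragments:
  1–124 → 124 bp
  125–170 → 46 bp
  171–175 → 5 bp
Sorted largest to smallest: 124, 46, 5 bp.

124, 46, 5 bp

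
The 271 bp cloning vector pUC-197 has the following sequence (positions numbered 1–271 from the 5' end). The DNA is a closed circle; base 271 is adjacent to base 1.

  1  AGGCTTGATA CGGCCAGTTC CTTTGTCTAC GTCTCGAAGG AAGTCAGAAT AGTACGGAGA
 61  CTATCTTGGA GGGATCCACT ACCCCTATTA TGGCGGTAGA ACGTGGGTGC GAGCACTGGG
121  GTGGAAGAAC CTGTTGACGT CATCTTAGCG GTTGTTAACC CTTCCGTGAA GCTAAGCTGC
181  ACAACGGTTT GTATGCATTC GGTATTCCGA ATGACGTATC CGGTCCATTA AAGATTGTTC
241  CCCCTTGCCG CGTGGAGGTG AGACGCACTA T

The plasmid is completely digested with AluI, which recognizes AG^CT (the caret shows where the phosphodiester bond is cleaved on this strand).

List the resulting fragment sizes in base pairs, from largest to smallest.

266, 5 bp

AluI sites (AGCT) start at positions 170, 175.
AluI cuts after base 2 of each site, so after positions 171, 176.
Circular molecule, 2 cuts → 2 fragments:
  172–176 → 5 bp
  177–271 then 1–171 → 95 + 171 = 266 bp
Sorted largest to smallest: 266, 5 bp.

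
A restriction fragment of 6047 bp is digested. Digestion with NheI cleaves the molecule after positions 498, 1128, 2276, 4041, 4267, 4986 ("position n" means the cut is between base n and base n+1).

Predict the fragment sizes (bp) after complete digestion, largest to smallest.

1765, 1148, 1061, 719, 630, 498, 226 bp

Linear molecule, 6 cuts → 7 fragments:
  498 − 0 = 498 bp
  1128 − 498 = 630 bp
  2276 − 1128 = 1148 bp
  4041 − 2276 = 1765 bp
  4267 − 4041 = 226 bp
  4986 − 4267 = 719 bp
  6047 − 4986 = 1061 bp
Sorted largest to smallest: 1765, 1148, 1061, 719, 630, 498, 226 bp.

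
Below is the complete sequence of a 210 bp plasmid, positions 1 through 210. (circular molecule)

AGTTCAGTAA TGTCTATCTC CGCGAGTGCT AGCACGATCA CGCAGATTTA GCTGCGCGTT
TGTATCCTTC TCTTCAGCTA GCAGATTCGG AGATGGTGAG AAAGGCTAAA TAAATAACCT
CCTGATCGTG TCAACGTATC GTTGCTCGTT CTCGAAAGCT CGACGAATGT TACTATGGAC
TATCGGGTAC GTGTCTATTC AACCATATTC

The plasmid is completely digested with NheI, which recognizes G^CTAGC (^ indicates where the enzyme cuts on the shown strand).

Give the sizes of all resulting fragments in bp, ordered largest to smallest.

161, 49 bp

NheI sites (GCTAGC) start at positions 28, 77.
NheI cuts after the first base of each site, so after positions 28, 77.
Circular molecule, 2 cuts → 2 fragments:
  29–77 → 49 bp
  78–210 then 1–28 → 133 + 28 = 161 bp
Sorted largest to smallest: 161, 49 bp.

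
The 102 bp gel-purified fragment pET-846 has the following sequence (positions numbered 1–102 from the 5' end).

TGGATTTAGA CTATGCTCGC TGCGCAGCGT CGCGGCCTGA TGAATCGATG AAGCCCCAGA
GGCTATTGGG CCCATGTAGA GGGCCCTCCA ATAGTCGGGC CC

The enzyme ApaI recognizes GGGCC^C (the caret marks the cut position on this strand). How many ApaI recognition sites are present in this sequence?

GGGCCC occurs starting at positions 68, 81, 97.
ApaI cuts at 3 sites.

3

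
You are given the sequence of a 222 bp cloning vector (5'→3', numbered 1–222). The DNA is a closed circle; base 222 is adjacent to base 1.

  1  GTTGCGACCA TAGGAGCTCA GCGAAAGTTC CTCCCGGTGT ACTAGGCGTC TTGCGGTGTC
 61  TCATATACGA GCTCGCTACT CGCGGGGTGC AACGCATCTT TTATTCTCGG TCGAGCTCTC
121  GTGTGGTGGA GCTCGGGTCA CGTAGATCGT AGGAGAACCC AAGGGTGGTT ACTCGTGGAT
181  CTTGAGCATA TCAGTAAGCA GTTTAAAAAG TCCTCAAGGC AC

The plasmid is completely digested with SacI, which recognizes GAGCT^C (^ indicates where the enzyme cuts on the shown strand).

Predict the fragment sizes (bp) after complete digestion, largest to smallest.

107, 55, 44, 16 bp

SacI sites (GAGCTC) start at positions 14, 69, 113, 129.
SacI cuts after base 5 of each site (before the last base), so after positions 18, 73, 117, 133.
Circular molecule, 4 cuts → 4 fragments:
  19–73 → 55 bp
  74–117 → 44 bp
  118–133 → 16 bp
  134–222 then 1–18 → 89 + 18 = 107 bp
Sorted largest to smallest: 107, 55, 44, 16 bp.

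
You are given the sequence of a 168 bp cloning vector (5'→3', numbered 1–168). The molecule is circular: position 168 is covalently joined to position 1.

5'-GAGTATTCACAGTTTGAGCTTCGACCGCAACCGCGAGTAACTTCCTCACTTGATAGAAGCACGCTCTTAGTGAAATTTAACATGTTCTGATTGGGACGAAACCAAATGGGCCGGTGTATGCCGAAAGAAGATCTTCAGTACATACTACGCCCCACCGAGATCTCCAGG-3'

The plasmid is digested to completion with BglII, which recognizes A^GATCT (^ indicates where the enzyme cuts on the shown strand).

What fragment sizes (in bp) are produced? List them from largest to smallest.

BglII sites (AGATCT) start at positions 129, 158.
BglII cuts after the first base of each site, so after positions 129, 158.
Circular molecule, 2 cuts → 2 fragments:
  130–158 → 29 bp
  159–168 then 1–129 → 10 + 129 = 139 bp
Sorted largest to smallest: 139, 29 bp.

139, 29 bp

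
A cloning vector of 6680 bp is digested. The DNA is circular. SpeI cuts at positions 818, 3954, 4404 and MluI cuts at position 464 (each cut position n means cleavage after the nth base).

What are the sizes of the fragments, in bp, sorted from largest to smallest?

Combined cut positions (sorted): 464, 818, 3954, 4404.
Circular molecule, 4 cuts → 4 fragments:
  818 − 464 = 354 bp
  3954 − 818 = 3136 bp
  4404 − 3954 = 450 bp
  wrap: 6680 − 4404 + 464 = 2740 bp
Sorted largest to smallest: 3136, 2740, 450, 354 bp.

3136, 2740, 450, 354 bp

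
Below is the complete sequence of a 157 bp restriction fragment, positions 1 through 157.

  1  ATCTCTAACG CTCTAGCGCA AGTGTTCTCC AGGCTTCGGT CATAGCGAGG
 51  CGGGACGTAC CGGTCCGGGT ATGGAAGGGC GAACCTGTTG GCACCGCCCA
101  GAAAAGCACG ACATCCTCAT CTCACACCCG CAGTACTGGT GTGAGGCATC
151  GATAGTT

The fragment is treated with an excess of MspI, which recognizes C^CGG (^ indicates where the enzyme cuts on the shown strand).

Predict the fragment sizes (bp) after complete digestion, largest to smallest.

MspI sites (CCGG) start at positions 60, 65.
MspI cuts after the first base of each site, so after positions 60, 65.
Linear molecule, 2 cuts → 3 fragments:
  1–60 → 60 bp
  61–65 → 5 bp
  66–157 → 92 bp
Sorted largest to smallest: 92, 60, 5 bp.

92, 60, 5 bp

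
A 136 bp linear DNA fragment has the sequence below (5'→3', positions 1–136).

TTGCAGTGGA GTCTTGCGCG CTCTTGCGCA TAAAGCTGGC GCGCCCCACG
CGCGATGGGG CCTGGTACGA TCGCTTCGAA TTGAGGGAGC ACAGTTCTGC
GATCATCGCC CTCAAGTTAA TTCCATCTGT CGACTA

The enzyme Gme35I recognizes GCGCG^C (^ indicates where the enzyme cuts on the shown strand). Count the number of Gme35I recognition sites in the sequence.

2

GCGCGC occurs starting at positions 16, 39.
Gme35I cuts at 2 sites.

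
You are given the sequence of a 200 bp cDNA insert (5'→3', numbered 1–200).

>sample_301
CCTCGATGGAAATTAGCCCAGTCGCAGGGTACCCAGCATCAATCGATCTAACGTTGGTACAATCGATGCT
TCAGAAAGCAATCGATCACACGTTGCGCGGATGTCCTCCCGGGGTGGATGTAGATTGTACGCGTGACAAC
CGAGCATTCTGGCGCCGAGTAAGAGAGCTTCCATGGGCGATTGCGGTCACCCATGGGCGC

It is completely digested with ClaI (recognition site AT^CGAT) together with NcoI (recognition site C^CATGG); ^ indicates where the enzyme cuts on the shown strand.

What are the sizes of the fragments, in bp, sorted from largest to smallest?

89, 43, 20, 20, 19, 9 bp

ClaI sites (ATCGAT) start at positions 42, 62, 81.
ClaI cuts after base 2 of each site, so after positions 43, 63, 82.
NcoI sites (CCATGG) start at positions 171, 191.
NcoI cuts after the first base of each site, so after positions 171, 191.
Combined cut positions: 43, 63, 82, 171, 191.
Linear molecule, 5 cuts → 6 fragments:
  1–43 → 43 bp
  44–63 → 20 bp
  64–82 → 19 bp
  83–171 → 89 bp
  172–191 → 20 bp
  192–200 → 9 bp
Sorted largest to smallest: 89, 43, 20, 20, 19, 9 bp.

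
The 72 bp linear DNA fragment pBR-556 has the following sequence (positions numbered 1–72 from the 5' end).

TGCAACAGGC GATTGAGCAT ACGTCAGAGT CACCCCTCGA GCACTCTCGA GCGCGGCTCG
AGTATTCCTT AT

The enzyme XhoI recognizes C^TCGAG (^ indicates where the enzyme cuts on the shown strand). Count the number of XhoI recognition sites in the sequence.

3

CTCGAG occurs starting at positions 36, 46, 57.
XhoI cuts at 3 sites.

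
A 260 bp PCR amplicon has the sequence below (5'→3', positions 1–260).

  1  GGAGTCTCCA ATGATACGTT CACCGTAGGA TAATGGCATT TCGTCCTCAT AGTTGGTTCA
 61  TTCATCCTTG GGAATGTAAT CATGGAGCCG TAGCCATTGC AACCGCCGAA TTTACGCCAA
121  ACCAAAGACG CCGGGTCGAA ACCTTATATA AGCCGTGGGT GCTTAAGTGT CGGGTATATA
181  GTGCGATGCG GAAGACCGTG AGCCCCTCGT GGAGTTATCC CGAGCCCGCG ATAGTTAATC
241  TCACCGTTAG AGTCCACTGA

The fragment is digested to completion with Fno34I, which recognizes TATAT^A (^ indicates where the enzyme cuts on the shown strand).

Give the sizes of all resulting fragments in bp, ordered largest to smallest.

149, 81, 30 bp

Fno34I sites (TATATA) start at positions 145, 175.
Fno34I cuts after base 5 of each site (before the last base), so after positions 149, 179.
Linear molecule, 2 cuts → 3 fragments:
  1–149 → 149 bp
  150–179 → 30 bp
  180–260 → 81 bp
Sorted largest to smallest: 149, 81, 30 bp.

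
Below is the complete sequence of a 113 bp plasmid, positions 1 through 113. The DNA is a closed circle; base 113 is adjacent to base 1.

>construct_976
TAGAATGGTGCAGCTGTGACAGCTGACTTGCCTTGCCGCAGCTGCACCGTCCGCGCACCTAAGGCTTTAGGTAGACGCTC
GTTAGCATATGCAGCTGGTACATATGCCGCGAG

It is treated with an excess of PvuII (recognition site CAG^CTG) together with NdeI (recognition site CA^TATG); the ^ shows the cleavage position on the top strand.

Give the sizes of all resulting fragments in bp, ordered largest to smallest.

PvuII sites (CAGCTG) start at positions 11, 20, 39, 92.
PvuII cuts after base 3 of each site, so after positions 13, 22, 41, 94.
NdeI sites (CATATG) start at positions 86, 101.
NdeI cuts after base 2 of each site, so after positions 87, 102.
Combined cut positions: 13, 22, 41, 87, 94, 102.
Circular molecule, 6 cuts → 6 fragments:
  14–22 → 9 bp
  23–41 → 19 bp
  42–87 → 46 bp
  88–94 → 7 bp
  95–102 → 8 bp
  103–113 then 1–13 → 11 + 13 = 24 bp
Sorted largest to smallest: 46, 24, 19, 9, 8, 7 bp.

46, 24, 19, 9, 8, 7 bp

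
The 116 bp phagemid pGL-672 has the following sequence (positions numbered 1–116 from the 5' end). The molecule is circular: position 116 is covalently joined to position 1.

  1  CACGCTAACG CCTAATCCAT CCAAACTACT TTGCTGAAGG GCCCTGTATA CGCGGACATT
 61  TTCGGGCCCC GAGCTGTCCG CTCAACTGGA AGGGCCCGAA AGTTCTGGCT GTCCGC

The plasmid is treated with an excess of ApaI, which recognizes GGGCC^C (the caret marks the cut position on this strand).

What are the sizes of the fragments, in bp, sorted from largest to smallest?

63, 28, 25 bp

ApaI sites (GGGCCC) start at positions 39, 64, 92.
ApaI cuts after base 5 of each site (before the last base), so after positions 43, 68, 96.
Circular molecule, 3 cuts → 3 fragments:
  44–68 → 25 bp
  69–96 → 28 bp
  97–116 then 1–43 → 20 + 43 = 63 bp
Sorted largest to smallest: 63, 28, 25 bp.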